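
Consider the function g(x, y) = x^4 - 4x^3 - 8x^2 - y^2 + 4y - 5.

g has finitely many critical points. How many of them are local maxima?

g separates as a function of x plus a function of y, so ∇g=0 decouples.
∂g/∂x = 4x(x - 4)(x + 1) = 0 at x ∈ {-1, 0, 4}; ∂g/∂y = -2(y - 2) = 0 at y ∈ {2}.
The Hessian is diagonal: diag(g_xx, g_yy). Second derivatives: g_xx(-1)=20, g_xx(0)=-16, g_xx(4)=80; g_yy(2)=-2.
Local maxima occur where both diagonal entries negative: (0, 2). Count: 1.

1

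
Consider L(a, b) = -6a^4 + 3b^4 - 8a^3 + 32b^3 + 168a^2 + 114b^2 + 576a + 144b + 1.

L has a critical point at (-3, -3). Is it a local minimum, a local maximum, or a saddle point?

The mixed partial ∂²L/∂a∂b is 0, so the Hessian at any point is diag(L_aa, L_bb) = diag(24(-3a^2 - 2a + 14), 12(3b^2 + 16b + 19)).
At (-3, -3): H = diag(-168, -24).
Both eigenvalues are negative, so H is negative definite: a local maximum.

local maximum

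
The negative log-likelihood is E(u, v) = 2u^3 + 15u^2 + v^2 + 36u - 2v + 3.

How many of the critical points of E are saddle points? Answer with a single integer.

E separates as a function of u plus a function of v, so ∇E=0 decouples.
∂E/∂u = 6(u + 2)(u + 3) = 0 at u ∈ {-3, -2}; ∂E/∂v = 2(v - 1) = 0 at v ∈ {1}.
The Hessian is diagonal: diag(E_uu, E_vv). Second derivatives: E_uu(-3)=-6, E_uu(-2)=6; E_vv(1)=2.
Saddle points occur where the two diagonal entries have opposite signs: (-3, 1). Count: 1.

1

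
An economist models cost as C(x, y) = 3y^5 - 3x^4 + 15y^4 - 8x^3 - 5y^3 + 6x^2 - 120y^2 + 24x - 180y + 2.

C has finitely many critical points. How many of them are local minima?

2

C separates as a function of x plus a function of y, so ∇C=0 decouples.
∂C/∂x = -12(x - 1)(x + 1)(x + 2) = 0 at x ∈ {-2, -1, 1}; ∂C/∂y = 15(y - 2)(y + 1)(y + 2)(y + 3) = 0 at y ∈ {-3, -2, -1, 2}.
The Hessian is diagonal: diag(C_xx, C_yy). Second derivatives: C_xx(-2)=-36, C_xx(-1)=24, C_xx(1)=-72; C_yy(-3)=-150, C_yy(-2)=60, C_yy(-1)=-90, C_yy(2)=900.
Local minima occur where both diagonal entries positive: (-1, -2), (-1, 2). Count: 2.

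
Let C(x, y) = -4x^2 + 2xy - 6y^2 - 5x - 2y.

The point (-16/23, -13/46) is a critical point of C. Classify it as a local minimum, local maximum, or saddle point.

local maximum

The Hessian of C is constant: H = [[-8, 2], [2, -12]].
det(H) = (-8)·(-12) − 2² = 92.
det(H) > 0 and tr(H) = -20 < 0, so H is negative definite and the point is a local maximum.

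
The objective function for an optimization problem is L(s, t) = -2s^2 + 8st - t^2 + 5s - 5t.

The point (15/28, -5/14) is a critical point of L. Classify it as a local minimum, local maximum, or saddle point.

saddle point

The Hessian of L is constant: H = [[-4, 8], [8, -2]].
det(H) = (-4)·(-2) − 8² = -56.
Since det(H) < 0, H is indefinite and the critical point is a saddle point.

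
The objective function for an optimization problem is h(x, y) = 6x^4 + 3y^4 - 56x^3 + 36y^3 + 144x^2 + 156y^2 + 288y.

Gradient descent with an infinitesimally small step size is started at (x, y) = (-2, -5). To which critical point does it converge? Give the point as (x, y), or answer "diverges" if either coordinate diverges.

h is separable, so gradient descent decouples: x follows -∂h/∂x, y follows -∂h/∂y.
∂h/∂x = 24x(x - 4)(x - 3); at x=-2 this is -1440, so x increases.
∂h/∂y = 12(y + 2)(y + 3)(y + 4); at y=-5 this is -72, so y increases.
x converges to its nearest critical value 0 (a local min of the x-part); y converges to -4. The iterate converges to (0, -4).

(0, -4)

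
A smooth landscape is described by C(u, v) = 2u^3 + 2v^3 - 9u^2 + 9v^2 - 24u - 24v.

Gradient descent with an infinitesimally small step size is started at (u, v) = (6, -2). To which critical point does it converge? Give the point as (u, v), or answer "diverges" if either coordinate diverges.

C is separable, so gradient descent decouples: u follows -∂C/∂u, v follows -∂C/∂v.
∂C/∂u = 6(u - 4)(u + 1); at u=6 this is 84, so u decreases.
∂C/∂v = 6(v - 1)(v + 4); at v=-2 this is -36, so v increases.
u converges to its nearest critical value 4 (a local min of the u-part); v converges to 1. The iterate converges to (4, 1).

(4, 1)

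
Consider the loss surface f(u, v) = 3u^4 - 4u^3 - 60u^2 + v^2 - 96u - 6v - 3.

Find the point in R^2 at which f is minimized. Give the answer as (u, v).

(4, 3)

f(u,v) separates as P(u) + Q(v) − 3, so its minimum is min P + min Q − 3.
P'(u) = 12(u - 4)(u + 1)(u + 2) vanishes at u ∈ {-2, -1, 4}; Q'(v) = 2v - 6 vanishes at v ∈ {3}.
Local minima of P (where P''>0): P(-2)=32, P(4)=-832. Local minima of Q: Q(3)=-9.
So the global minimum of f is P(4) + Q(3) − 3 = -832 − 9 − 3 = -844, attained at (4, 3).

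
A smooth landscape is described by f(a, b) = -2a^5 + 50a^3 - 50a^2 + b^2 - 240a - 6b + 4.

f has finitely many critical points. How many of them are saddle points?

f separates as a function of a plus a function of b, so ∇f=0 decouples.
∂f/∂a = -10(a - 3)(a - 2)(a + 1)(a + 4) = 0 at a ∈ {-4, -1, 2, 3}; ∂f/∂b = 2(b - 3) = 0 at b ∈ {3}.
The Hessian is diagonal: diag(f_aa, f_bb). Second derivatives: f_aa(-4)=1260, f_aa(-1)=-360, f_aa(2)=180, f_aa(3)=-280; f_bb(3)=2.
Saddle points occur where the two diagonal entries have opposite signs: (-1, 3), (3, 3). Count: 2.

2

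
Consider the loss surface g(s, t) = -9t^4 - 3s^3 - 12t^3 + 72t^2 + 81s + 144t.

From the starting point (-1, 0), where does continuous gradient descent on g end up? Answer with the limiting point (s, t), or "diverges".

g is separable, so gradient descent decouples: s follows -∂g/∂s, t follows -∂g/∂t.
∂g/∂s = -9(s - 3)(s + 3); at s=-1 this is 72, so s decreases.
∂g/∂t = -36(t - 2)(t + 1)(t + 2); at t=0 this is 144, so t decreases.
s converges to its nearest critical value -3 (a local min of the s-part); t converges to -1. The iterate converges to (-3, -1).

(-3, -1)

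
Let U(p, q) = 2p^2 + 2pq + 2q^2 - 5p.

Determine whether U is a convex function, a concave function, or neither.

convex

U is quadratic, so its Hessian is the constant matrix H = [[4, 2], [2, 4]].
det(H) = 12, tr(H) = 8.
det(H) > 0 and tr(H) > 0, so H is positive definite everywhere: convex.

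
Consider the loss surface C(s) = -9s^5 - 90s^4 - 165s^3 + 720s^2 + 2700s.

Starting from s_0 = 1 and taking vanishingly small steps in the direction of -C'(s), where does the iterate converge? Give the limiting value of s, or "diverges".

-2

C'(s) = -45(s - 2)(s + 2)(s + 3)(s + 5), so C'(1) = 3240.
Gradient descent moves in the -C' direction, i.e. s is decreasing.
The nearest critical point in that direction is s = -2, where C'' = 540 > 0 (a local minimum). The iterate converges there.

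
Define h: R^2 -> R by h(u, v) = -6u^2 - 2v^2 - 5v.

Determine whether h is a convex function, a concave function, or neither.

concave

h is quadratic, so its Hessian is the constant matrix H = [[-12, 0], [0, -4]].
det(H) = 48, tr(H) = -16.
det(H) > 0 and tr(H) < 0, so H is negative definite everywhere: concave.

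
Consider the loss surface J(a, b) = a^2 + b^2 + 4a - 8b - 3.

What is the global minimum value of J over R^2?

-23

J(a,b) separates as P(a) + Q(b) − 3, so its minimum is min P + min Q − 3.
P'(a) = 2a + 4 vanishes at a ∈ {-2}; Q'(b) = 2b - 8 vanishes at b ∈ {4}.
Local minima of P (where P''>0): P(-2)=-4. Local minima of Q: Q(4)=-16.
So the global minimum of J is P(-2) + Q(4) − 3 = -4 − 16 − 3 = -23, attained at (-2, 4).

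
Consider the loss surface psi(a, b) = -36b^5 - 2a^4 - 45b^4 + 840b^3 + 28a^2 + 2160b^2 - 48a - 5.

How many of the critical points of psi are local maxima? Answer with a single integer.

psi separates as a function of a plus a function of b, so ∇psi=0 decouples.
∂psi/∂a = -8(a - 2)(a - 1)(a + 3) = 0 at a ∈ {-3, 1, 2}; ∂psi/∂b = -180b(b - 4)(b + 2)(b + 3) = 0 at b ∈ {-3, -2, 0, 4}.
The Hessian is diagonal: diag(psi_aa, psi_bb). Second derivatives: psi_aa(-3)=-160, psi_aa(1)=32, psi_aa(2)=-40; psi_bb(-3)=3780, psi_bb(-2)=-2160, psi_bb(0)=4320, psi_bb(4)=-30240.
Local maxima occur where both diagonal entries negative: (-3, -2), (-3, 4), (2, -2), (2, 4). Count: 4.

4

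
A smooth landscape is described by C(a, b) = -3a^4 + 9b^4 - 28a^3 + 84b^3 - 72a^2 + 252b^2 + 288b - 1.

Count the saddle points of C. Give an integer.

5

C separates as a function of a plus a function of b, so ∇C=0 decouples.
∂C/∂a = -12a(a + 3)(a + 4) = 0 at a ∈ {-4, -3, 0}; ∂C/∂b = 36(b + 1)(b + 2)(b + 4) = 0 at b ∈ {-4, -2, -1}.
The Hessian is diagonal: diag(C_aa, C_bb). Second derivatives: C_aa(-4)=-48, C_aa(-3)=36, C_aa(0)=-144; C_bb(-4)=216, C_bb(-2)=-72, C_bb(-1)=108.
Saddle points occur where the two diagonal entries have opposite signs: (-4, -4), (-4, -1), (-3, -2), (0, -4), (0, -1). Count: 5.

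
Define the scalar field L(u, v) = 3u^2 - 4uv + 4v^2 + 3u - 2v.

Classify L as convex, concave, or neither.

convex

L is quadratic, so its Hessian is the constant matrix H = [[6, -4], [-4, 8]].
det(H) = 32, tr(H) = 14.
det(H) > 0 and tr(H) > 0, so H is positive definite everywhere: convex.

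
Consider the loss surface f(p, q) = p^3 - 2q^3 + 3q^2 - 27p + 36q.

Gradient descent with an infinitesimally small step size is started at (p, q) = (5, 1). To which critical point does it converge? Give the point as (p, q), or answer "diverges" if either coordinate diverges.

f is separable, so gradient descent decouples: p follows -∂f/∂p, q follows -∂f/∂q.
∂f/∂p = 3(p - 3)(p + 3); at p=5 this is 48, so p decreases.
∂f/∂q = -6(q - 3)(q + 2); at q=1 this is 36, so q decreases.
p converges to its nearest critical value 3 (a local min of the p-part); q converges to -2. The iterate converges to (3, -2).

(3, -2)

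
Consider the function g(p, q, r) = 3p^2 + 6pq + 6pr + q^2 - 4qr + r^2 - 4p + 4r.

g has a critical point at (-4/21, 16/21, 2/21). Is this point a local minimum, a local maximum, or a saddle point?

saddle point

The Hessian is constant: H = [[6, 6, 6], [6, 2, -4], [6, -4, 2]].
Leading principal minors: Δ₁ = 6, Δ₂ = -24, Δ₃ = -504.
The minors fit neither the all-positive nor the alternating-sign pattern, so H is indefinite: a saddle point.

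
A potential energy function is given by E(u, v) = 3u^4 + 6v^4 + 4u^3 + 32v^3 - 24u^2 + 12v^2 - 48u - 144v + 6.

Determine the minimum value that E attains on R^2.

-200

E(u,v) separates as P(u) + Q(v) + 6, so its minimum is min P + min Q + 6.
P'(u) = 12(u - 2)(u + 1)(u + 2) vanishes at u ∈ {-2, -1, 2}; Q'(v) = 24(v - 1)(v + 2)(v + 3) vanishes at v ∈ {-3, -2, 1}.
Local minima of P (where P''>0): P(-2)=16, P(2)=-112. Local minima of Q: Q(-3)=162, Q(1)=-94.
So the global minimum of E is P(2) + Q(1) + 6 = -112 − 94 + 6 = -200, attained at (2, 1).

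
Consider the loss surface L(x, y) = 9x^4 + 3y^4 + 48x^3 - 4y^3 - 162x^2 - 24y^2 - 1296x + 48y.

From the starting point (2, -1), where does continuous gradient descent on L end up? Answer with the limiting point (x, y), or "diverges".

(3, -2)

L is separable, so gradient descent decouples: x follows -∂L/∂x, y follows -∂L/∂y.
∂L/∂x = 36(x - 3)(x + 3)(x + 4); at x=2 this is -1080, so x increases.
∂L/∂y = 12(y - 2)(y - 1)(y + 2); at y=-1 this is 72, so y decreases.
x converges to its nearest critical value 3 (a local min of the x-part); y converges to -2. The iterate converges to (3, -2).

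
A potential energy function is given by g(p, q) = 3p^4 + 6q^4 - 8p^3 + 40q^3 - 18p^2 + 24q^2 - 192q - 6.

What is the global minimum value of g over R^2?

g(p,q) separates as A(p) + B(q) − 6, so its minimum is min A + min B − 6.
A'(p) = 12p(p - 3)(p + 1) vanishes at p ∈ {-1, 0, 3}; B'(q) = 24(q - 1)(q + 2)(q + 4) vanishes at q ∈ {-4, -2, 1}.
Local minima of A (where A''>0): A(-1)=-7, A(3)=-135. Local minima of B: B(-4)=128, B(1)=-122.
So the global minimum of g is A(3) + B(1) − 6 = -135 − 122 − 6 = -263, attained at (3, 1).

-263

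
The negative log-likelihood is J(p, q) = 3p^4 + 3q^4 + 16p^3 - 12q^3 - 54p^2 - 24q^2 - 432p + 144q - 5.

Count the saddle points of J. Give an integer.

4

J separates as a function of p plus a function of q, so ∇J=0 decouples.
∂J/∂p = 12(p - 3)(p + 3)(p + 4) = 0 at p ∈ {-4, -3, 3}; ∂J/∂q = 12(q - 3)(q - 2)(q + 2) = 0 at q ∈ {-2, 2, 3}.
The Hessian is diagonal: diag(J_pp, J_qq). Second derivatives: J_pp(-4)=84, J_pp(-3)=-72, J_pp(3)=504; J_qq(-2)=240, J_qq(2)=-48, J_qq(3)=60.
Saddle points occur where the two diagonal entries have opposite signs: (-4, 2), (-3, -2), (-3, 3), (3, 2). Count: 4.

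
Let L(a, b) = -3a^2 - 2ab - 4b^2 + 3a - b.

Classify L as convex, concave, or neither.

L is quadratic, so its Hessian is the constant matrix H = [[-6, -2], [-2, -8]].
det(H) = 44, tr(H) = -14.
det(H) > 0 and tr(H) < 0, so H is negative definite everywhere: concave.

concave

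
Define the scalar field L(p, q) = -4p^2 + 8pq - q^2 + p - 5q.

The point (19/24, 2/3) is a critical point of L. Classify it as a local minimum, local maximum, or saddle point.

The Hessian of L is constant: H = [[-8, 8], [8, -2]].
det(H) = (-8)·(-2) − 8² = -48.
Since det(H) < 0, H is indefinite and the critical point is a saddle point.

saddle point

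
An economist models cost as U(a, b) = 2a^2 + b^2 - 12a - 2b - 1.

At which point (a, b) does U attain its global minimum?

U(a,b) separates as P(a) + Q(b) − 1, so its minimum is min P + min Q − 1.
P'(a) = 4a - 12 vanishes at a ∈ {3}; Q'(b) = 2b - 2 vanishes at b ∈ {1}.
Local minima of P (where P''>0): P(3)=-18. Local minima of Q: Q(1)=-1.
So the global minimum of U is P(3) + Q(1) − 1 = -18 − 1 − 1 = -20, attained at (3, 1).

(3, 1)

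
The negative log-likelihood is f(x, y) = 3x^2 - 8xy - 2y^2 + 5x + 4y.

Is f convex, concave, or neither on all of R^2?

f is quadratic, so its Hessian is the constant matrix H = [[6, -8], [-8, -4]].
det(H) = -88, tr(H) = 2.
det(H) < 0, so H is indefinite: neither convex nor concave.

neither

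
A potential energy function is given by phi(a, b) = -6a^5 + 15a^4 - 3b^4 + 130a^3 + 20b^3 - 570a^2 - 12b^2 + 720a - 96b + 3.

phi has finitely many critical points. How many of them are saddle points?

phi separates as a function of a plus a function of b, so ∇phi=0 decouples.
∂phi/∂a = -30(a - 3)(a - 2)(a - 1)(a + 4) = 0 at a ∈ {-4, 1, 2, 3}; ∂phi/∂b = -12(b - 4)(b - 2)(b + 1) = 0 at b ∈ {-1, 2, 4}.
The Hessian is diagonal: diag(phi_aa, phi_bb). Second derivatives: phi_aa(-4)=6300, phi_aa(1)=-300, phi_aa(2)=180, phi_aa(3)=-420; phi_bb(-1)=-180, phi_bb(2)=72, phi_bb(4)=-120.
Saddle points occur where the two diagonal entries have opposite signs: (-4, -1), (-4, 4), (1, 2), (2, -1), (2, 4), (3, 2). Count: 6.

6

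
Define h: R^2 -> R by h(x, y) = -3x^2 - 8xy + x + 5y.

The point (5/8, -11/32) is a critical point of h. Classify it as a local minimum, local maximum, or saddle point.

The Hessian of h is constant: H = [[-6, -8], [-8, 0]].
det(H) = (-6)·0 − (-8)² = -64.
Since det(H) < 0, H is indefinite and the critical point is a saddle point.

saddle point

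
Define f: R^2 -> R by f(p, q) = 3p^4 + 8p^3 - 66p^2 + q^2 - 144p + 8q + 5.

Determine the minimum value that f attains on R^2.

-578

f(p,q) separates as A(p) + B(q) + 5, so its minimum is min A + min B + 5.
A'(p) = 12(p - 3)(p + 1)(p + 4) vanishes at p ∈ {-4, -1, 3}; B'(q) = 2q + 8 vanishes at q ∈ {-4}.
Local minima of A (where A''>0): A(-4)=-224, A(3)=-567. Local minima of B: B(-4)=-16.
So the global minimum of f is A(3) + B(-4) + 5 = -567 − 16 + 5 = -578, attained at (3, -4).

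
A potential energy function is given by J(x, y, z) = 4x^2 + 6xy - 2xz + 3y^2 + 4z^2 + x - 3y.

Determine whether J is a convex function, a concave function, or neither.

J is quadratic, so its Hessian is the constant matrix H = [[8, 6, -2], [6, 6, 0], [-2, 0, 8]].
Leading principal minors: 8, 12, 72.
All positive ⇒ H ≻ 0 ⇒ convex.

convex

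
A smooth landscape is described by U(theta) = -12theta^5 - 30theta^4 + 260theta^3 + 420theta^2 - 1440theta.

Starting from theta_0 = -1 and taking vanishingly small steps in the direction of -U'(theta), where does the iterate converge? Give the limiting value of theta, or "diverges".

1

U'(theta) = -60(theta - 3)(theta - 1)(theta + 2)(theta + 4), so U'(-1) = -1440.
Gradient descent moves in the -U' direction, i.e. theta is increasing.
The nearest critical point in that direction is theta = 1, where U'' = 1800 > 0 (a local minimum). The iterate converges there.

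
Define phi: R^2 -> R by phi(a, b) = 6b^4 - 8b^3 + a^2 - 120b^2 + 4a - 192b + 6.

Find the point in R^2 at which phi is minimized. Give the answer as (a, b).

(-2, 4)

phi(a,b) separates as P(a) + Q(b) + 6, so its minimum is min P + min Q + 6.
P'(a) = 2a + 4 vanishes at a ∈ {-2}; Q'(b) = 24(b - 4)(b + 1)(b + 2) vanishes at b ∈ {-2, -1, 4}.
Local minima of P (where P''>0): P(-2)=-4. Local minima of Q: Q(-2)=64, Q(4)=-1664.
So the global minimum of phi is P(-2) + Q(4) + 6 = -4 − 1664 + 6 = -1662, attained at (-2, 4).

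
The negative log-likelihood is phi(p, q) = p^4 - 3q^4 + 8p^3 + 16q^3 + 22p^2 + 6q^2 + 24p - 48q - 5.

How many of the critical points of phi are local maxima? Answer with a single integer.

2

phi separates as a function of p plus a function of q, so ∇phi=0 decouples.
∂phi/∂p = 4(p + 1)(p + 2)(p + 3) = 0 at p ∈ {-3, -2, -1}; ∂phi/∂q = -12(q - 4)(q - 1)(q + 1) = 0 at q ∈ {-1, 1, 4}.
The Hessian is diagonal: diag(phi_pp, phi_qq). Second derivatives: phi_pp(-3)=8, phi_pp(-2)=-4, phi_pp(-1)=8; phi_qq(-1)=-120, phi_qq(1)=72, phi_qq(4)=-180.
Local maxima occur where both diagonal entries negative: (-2, -1), (-2, 4). Count: 2.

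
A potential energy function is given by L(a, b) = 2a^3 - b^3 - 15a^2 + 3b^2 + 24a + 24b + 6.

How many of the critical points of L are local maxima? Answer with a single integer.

L separates as a function of a plus a function of b, so ∇L=0 decouples.
∂L/∂a = 6(a - 4)(a - 1) = 0 at a ∈ {1, 4}; ∂L/∂b = -3(b - 4)(b + 2) = 0 at b ∈ {-2, 4}.
The Hessian is diagonal: diag(L_aa, L_bb). Second derivatives: L_aa(1)=-18, L_aa(4)=18; L_bb(-2)=18, L_bb(4)=-18.
Local maxima occur where both diagonal entries negative: (1, 4). Count: 1.

1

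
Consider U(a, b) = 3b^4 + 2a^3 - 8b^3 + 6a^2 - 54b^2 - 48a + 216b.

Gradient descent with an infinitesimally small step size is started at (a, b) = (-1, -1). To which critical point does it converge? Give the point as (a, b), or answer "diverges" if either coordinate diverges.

U is separable, so gradient descent decouples: a follows -∂U/∂a, b follows -∂U/∂b.
∂U/∂a = 6(a - 2)(a + 4); at a=-1 this is -54, so a increases.
∂U/∂b = 12(b - 3)(b - 2)(b + 3); at b=-1 this is 288, so b decreases.
a converges to its nearest critical value 2 (a local min of the a-part); b converges to -3. The iterate converges to (2, -3).

(2, -3)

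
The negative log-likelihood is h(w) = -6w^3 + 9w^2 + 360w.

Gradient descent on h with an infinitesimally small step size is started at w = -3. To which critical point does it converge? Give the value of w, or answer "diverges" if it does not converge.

-4

h'(w) = -18(w - 5)(w + 4), so h'(-3) = 144.
Gradient descent moves in the -h' direction, i.e. w is decreasing.
The nearest critical point in that direction is w = -4, where h'' = 162 > 0 (a local minimum). The iterate converges there.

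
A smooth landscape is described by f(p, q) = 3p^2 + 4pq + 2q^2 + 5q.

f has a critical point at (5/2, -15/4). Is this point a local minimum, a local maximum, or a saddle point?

The Hessian of f is constant: H = [[6, 4], [4, 4]].
det(H) = 6·4 − 4² = 8.
det(H) > 0 and tr(H) = 10 > 0, so H is positive definite and the point is a local minimum.

local minimum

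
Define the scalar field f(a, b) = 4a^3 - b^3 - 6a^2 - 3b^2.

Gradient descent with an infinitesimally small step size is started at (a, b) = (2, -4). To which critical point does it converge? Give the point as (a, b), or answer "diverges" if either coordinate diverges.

f is separable, so gradient descent decouples: a follows -∂f/∂a, b follows -∂f/∂b.
∂f/∂a = 12a(a - 1); at a=2 this is 24, so a decreases.
∂f/∂b = -3b(b + 2); at b=-4 this is -24, so b increases.
a converges to its nearest critical value 1 (a local min of the a-part); b converges to -2. The iterate converges to (1, -2).

(1, -2)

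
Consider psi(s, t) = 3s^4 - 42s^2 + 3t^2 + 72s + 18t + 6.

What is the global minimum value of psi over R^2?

psi(s,t) separates as P(s) + Q(t) + 6, so its minimum is min P + min Q + 6.
P'(s) = 12(s - 2)(s - 1)(s + 3) vanishes at s ∈ {-3, 1, 2}; Q'(t) = 6(t + 3) vanishes at t ∈ {-3}.
Local minima of P (where P''>0): P(-3)=-351, P(2)=24. Local minima of Q: Q(-3)=-27.
So the global minimum of psi is P(-3) + Q(-3) + 6 = -351 − 27 + 6 = -372, attained at (-3, -3).

-372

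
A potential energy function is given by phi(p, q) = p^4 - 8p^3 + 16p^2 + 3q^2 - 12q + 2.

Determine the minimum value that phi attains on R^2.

-10

phi(p,q) separates as A(p) + B(q) + 2, so its minimum is min A + min B + 2.
A'(p) = 4p(p - 4)(p - 2) vanishes at p ∈ {0, 2, 4}; B'(q) = 6q - 12 vanishes at q ∈ {2}.
Local minima of A (where A''>0): A(0)=0, A(4)=0. Local minima of B: B(2)=-12.
So the global minimum of phi is A(0) + B(2) + 2 = 0 − 12 + 2 = -10, attained at (0, 2).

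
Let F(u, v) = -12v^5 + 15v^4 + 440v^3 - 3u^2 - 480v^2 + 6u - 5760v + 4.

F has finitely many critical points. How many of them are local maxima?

2

F separates as a function of u plus a function of v, so ∇F=0 decouples.
∂F/∂u = -6(u - 1) = 0 at u ∈ {1}; ∂F/∂v = -60(v - 4)(v - 3)(v + 2)(v + 4) = 0 at v ∈ {-4, -2, 3, 4}.
The Hessian is diagonal: diag(F_uu, F_vv). Second derivatives: F_uu(1)=-6; F_vv(-4)=6720, F_vv(-2)=-3600, F_vv(3)=2100, F_vv(4)=-2880.
Local maxima occur where both diagonal entries negative: (1, -2), (1, 4). Count: 2.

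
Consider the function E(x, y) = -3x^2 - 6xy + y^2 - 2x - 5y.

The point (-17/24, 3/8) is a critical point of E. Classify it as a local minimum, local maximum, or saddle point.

The Hessian of E is constant: H = [[-6, -6], [-6, 2]].
det(H) = (-6)·2 − (-6)² = -48.
Since det(H) < 0, H is indefinite and the critical point is a saddle point.

saddle point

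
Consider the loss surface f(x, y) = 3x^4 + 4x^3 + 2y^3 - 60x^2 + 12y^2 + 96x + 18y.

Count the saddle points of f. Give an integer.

f separates as a function of x plus a function of y, so ∇f=0 decouples.
∂f/∂x = 12(x - 2)(x - 1)(x + 4) = 0 at x ∈ {-4, 1, 2}; ∂f/∂y = 6(y + 1)(y + 3) = 0 at y ∈ {-3, -1}.
The Hessian is diagonal: diag(f_xx, f_yy). Second derivatives: f_xx(-4)=360, f_xx(1)=-60, f_xx(2)=72; f_yy(-3)=-12, f_yy(-1)=12.
Saddle points occur where the two diagonal entries have opposite signs: (-4, -3), (1, -1), (2, -3). Count: 3.

3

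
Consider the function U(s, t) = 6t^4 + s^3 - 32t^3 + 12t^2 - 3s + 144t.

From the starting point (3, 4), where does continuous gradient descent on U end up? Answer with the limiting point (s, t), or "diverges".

(1, 3)

U is separable, so gradient descent decouples: s follows -∂U/∂s, t follows -∂U/∂t.
∂U/∂s = 3(s - 1)(s + 1); at s=3 this is 24, so s decreases.
∂U/∂t = 24(t - 3)(t - 2)(t + 1); at t=4 this is 240, so t decreases.
s converges to its nearest critical value 1 (a local min of the s-part); t converges to 3. The iterate converges to (1, 3).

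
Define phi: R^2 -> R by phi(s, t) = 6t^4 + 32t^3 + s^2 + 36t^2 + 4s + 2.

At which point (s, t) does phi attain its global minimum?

phi(s,t) separates as P(s) + Q(t) + 2, so its minimum is min P + min Q + 2.
P'(s) = 2s + 4 vanishes at s ∈ {-2}; Q'(t) = 24t(t + 1)(t + 3) vanishes at t ∈ {-3, -1, 0}.
Local minima of P (where P''>0): P(-2)=-4. Local minima of Q: Q(-3)=-54, Q(0)=0.
So the global minimum of phi is P(-2) + Q(-3) + 2 = -4 − 54 + 2 = -56, attained at (-2, -3).

(-2, -3)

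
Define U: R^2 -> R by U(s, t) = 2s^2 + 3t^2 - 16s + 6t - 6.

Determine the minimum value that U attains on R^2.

-41

U(s,t) separates as P(s) + Q(t) − 6, so its minimum is min P + min Q − 6.
P'(s) = 4s - 16 vanishes at s ∈ {4}; Q'(t) = 6(t + 1) vanishes at t ∈ {-1}.
Local minima of P (where P''>0): P(4)=-32. Local minima of Q: Q(-1)=-3.
So the global minimum of U is P(4) + Q(-1) − 6 = -32 − 3 − 6 = -41, attained at (4, -1).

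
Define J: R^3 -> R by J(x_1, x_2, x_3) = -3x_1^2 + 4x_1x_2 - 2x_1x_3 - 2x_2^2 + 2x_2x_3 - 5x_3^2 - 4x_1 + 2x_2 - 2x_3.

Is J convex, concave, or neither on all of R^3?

J is quadratic, so its Hessian is the constant matrix H = [[-6, 4, -2], [4, -4, 2], [-2, 2, -10]].
Leading principal minors: -6, 8, -72.
Signs alternate −, +, − ⇒ H ≺ 0 ⇒ concave.

concave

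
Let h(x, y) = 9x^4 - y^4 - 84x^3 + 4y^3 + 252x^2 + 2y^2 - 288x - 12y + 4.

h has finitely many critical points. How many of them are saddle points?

h separates as a function of x plus a function of y, so ∇h=0 decouples.
∂h/∂x = 36(x - 4)(x - 2)(x - 1) = 0 at x ∈ {1, 2, 4}; ∂h/∂y = -4(y - 3)(y - 1)(y + 1) = 0 at y ∈ {-1, 1, 3}.
The Hessian is diagonal: diag(h_xx, h_yy). Second derivatives: h_xx(1)=108, h_xx(2)=-72, h_xx(4)=216; h_yy(-1)=-32, h_yy(1)=16, h_yy(3)=-32.
Saddle points occur where the two diagonal entries have opposite signs: (1, -1), (1, 3), (2, 1), (4, -1), (4, 3). Count: 5.

5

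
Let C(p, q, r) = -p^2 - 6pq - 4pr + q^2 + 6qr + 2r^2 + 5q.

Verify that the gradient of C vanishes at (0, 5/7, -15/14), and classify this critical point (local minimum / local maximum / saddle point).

saddle point

∇C = (-2p - 6q - 4r, -6p + 2q + 6r + 5, -4p + 6q + 4r); substituting (0, 5/7, -15/14) gives ∇C = (0, 0, 0), so (0, 5/7, -15/14) is indeed a critical point.
The Hessian is constant: H = [[-2, -6, -4], [-6, 2, 6], [-4, 6, 4]].
Leading principal minors: Δ₁ = -2, Δ₂ = -40, Δ₃ = 168.
The minors fit neither the all-positive nor the alternating-sign pattern, so H is indefinite: a saddle point.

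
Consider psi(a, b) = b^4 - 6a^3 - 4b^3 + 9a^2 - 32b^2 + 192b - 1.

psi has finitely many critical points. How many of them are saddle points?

3

psi separates as a function of a plus a function of b, so ∇psi=0 decouples.
∂psi/∂a = -18a(a - 1) = 0 at a ∈ {0, 1}; ∂psi/∂b = 4(b - 4)(b - 3)(b + 4) = 0 at b ∈ {-4, 3, 4}.
The Hessian is diagonal: diag(psi_aa, psi_bb). Second derivatives: psi_aa(0)=18, psi_aa(1)=-18; psi_bb(-4)=224, psi_bb(3)=-28, psi_bb(4)=32.
Saddle points occur where the two diagonal entries have opposite signs: (0, 3), (1, -4), (1, 4). Count: 3.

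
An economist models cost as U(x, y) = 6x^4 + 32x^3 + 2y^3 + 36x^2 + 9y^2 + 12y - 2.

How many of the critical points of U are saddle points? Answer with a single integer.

U separates as a function of x plus a function of y, so ∇U=0 decouples.
∂U/∂x = 24x(x + 1)(x + 3) = 0 at x ∈ {-3, -1, 0}; ∂U/∂y = 6(y + 1)(y + 2) = 0 at y ∈ {-2, -1}.
The Hessian is diagonal: diag(U_xx, U_yy). Second derivatives: U_xx(-3)=144, U_xx(-1)=-48, U_xx(0)=72; U_yy(-2)=-6, U_yy(-1)=6.
Saddle points occur where the two diagonal entries have opposite signs: (-3, -2), (-1, -1), (0, -2). Count: 3.

3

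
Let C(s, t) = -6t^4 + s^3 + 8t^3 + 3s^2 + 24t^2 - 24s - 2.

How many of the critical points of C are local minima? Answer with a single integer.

1

C separates as a function of s plus a function of t, so ∇C=0 decouples.
∂C/∂s = 3(s - 2)(s + 4) = 0 at s ∈ {-4, 2}; ∂C/∂t = -24t(t - 2)(t + 1) = 0 at t ∈ {-1, 0, 2}.
The Hessian is diagonal: diag(C_ss, C_tt). Second derivatives: C_ss(-4)=-18, C_ss(2)=18; C_tt(-1)=-72, C_tt(0)=48, C_tt(2)=-144.
Local minima occur where both diagonal entries positive: (2, 0). Count: 1.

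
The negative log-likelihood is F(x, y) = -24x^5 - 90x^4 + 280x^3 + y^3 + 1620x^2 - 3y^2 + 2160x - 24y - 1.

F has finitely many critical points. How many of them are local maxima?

F separates as a function of x plus a function of y, so ∇F=0 decouples.
∂F/∂x = -120(x - 3)(x + 1)(x + 2)(x + 3) = 0 at x ∈ {-3, -2, -1, 3}; ∂F/∂y = 3(y - 4)(y + 2) = 0 at y ∈ {-2, 4}.
The Hessian is diagonal: diag(F_xx, F_yy). Second derivatives: F_xx(-3)=1440, F_xx(-2)=-600, F_xx(-1)=960, F_xx(3)=-14400; F_yy(-2)=-18, F_yy(4)=18.
Local maxima occur where both diagonal entries negative: (-2, -2), (3, -2). Count: 2.

2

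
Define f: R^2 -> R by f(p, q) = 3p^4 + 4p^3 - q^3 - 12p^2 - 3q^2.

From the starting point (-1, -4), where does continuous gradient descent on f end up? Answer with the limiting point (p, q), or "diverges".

(-2, -2)

f is separable, so gradient descent decouples: p follows -∂f/∂p, q follows -∂f/∂q.
∂f/∂p = 12p(p - 1)(p + 2); at p=-1 this is 24, so p decreases.
∂f/∂q = -3q(q + 2); at q=-4 this is -24, so q increases.
p converges to its nearest critical value -2 (a local min of the p-part); q converges to -2. The iterate converges to (-2, -2).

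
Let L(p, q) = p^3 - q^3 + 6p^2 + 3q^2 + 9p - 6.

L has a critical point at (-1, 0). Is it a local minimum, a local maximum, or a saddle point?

local minimum

The mixed partial ∂²L/∂p∂q is 0, so the Hessian at any point is diag(L_pp, L_qq) = diag(6(p + 2), 6(-q + 1)).
At (-1, 0): H = diag(6, 6).
Both eigenvalues are positive, so H is positive definite: a local minimum.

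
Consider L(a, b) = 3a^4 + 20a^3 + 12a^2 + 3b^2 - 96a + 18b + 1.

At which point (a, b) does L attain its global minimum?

L(a,b) separates as P(a) + Q(b) + 1, so its minimum is min P + min Q + 1.
P'(a) = 12(a - 1)(a + 2)(a + 4) vanishes at a ∈ {-4, -2, 1}; Q'(b) = 6b + 18 vanishes at b ∈ {-3}.
Local minima of P (where P''>0): P(-4)=64, P(1)=-61. Local minima of Q: Q(-3)=-27.
So the global minimum of L is P(1) + Q(-3) + 1 = -61 − 27 + 1 = -87, attained at (1, -3).

(1, -3)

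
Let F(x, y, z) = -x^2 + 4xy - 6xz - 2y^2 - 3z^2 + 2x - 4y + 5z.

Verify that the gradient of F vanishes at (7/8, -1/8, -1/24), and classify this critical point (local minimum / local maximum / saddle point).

saddle point

∇F = (-2x + 4y - 6z + 2, 4x - 4y - 4, -6x - 6z + 5); substituting (7/8, -1/8, -1/24) gives ∇F = (0, 0, 0), so (7/8, -1/8, -1/24) is indeed a critical point.
The Hessian is constant: H = [[-2, 4, -6], [4, -4, 0], [-6, 0, -6]].
Leading principal minors: Δ₁ = -2, Δ₂ = -8, Δ₃ = 192.
The minors fit neither the all-positive nor the alternating-sign pattern, so H is indefinite: a saddle point.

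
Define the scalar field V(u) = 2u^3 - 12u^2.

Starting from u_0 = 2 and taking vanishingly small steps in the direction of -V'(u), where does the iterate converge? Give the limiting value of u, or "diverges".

V'(u) = 6u(u - 4), so V'(2) = -24.
Gradient descent moves in the -V' direction, i.e. u is increasing.
The nearest critical point in that direction is u = 4, where V'' = 24 > 0 (a local minimum). The iterate converges there.

4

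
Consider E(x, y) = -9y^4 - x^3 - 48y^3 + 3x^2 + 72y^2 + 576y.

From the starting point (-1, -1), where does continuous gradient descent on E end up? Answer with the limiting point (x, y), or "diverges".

E is separable, so gradient descent decouples: x follows -∂E/∂x, y follows -∂E/∂y.
∂E/∂x = -3x(x - 2); at x=-1 this is -9, so x increases.
∂E/∂y = -36(y - 2)(y + 2)(y + 4); at y=-1 this is 324, so y decreases.
x converges to its nearest critical value 0 (a local min of the x-part); y converges to -2. The iterate converges to (0, -2).

(0, -2)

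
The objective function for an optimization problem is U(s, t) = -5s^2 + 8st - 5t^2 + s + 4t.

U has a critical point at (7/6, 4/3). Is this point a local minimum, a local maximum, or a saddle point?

The Hessian of U is constant: H = [[-10, 8], [8, -10]].
det(H) = (-10)·(-10) − 8² = 36.
det(H) > 0 and tr(H) = -20 < 0, so H is negative definite and the point is a local maximum.

local maximum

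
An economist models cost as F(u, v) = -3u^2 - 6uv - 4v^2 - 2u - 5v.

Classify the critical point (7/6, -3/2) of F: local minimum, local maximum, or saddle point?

The Hessian of F is constant: H = [[-6, -6], [-6, -8]].
det(H) = (-6)·(-8) − (-6)² = 12.
det(H) > 0 and tr(H) = -14 < 0, so H is negative definite and the point is a local maximum.

local maximum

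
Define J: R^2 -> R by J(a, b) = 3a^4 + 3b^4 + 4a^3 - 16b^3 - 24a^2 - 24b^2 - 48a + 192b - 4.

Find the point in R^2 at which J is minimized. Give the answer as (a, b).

J(a,b) separates as P(a) + Q(b) − 4, so its minimum is min P + min Q − 4.
P'(a) = 12(a - 2)(a + 1)(a + 2) vanishes at a ∈ {-2, -1, 2}; Q'(b) = 12(b - 4)(b - 2)(b + 2) vanishes at b ∈ {-2, 2, 4}.
Local minima of P (where P''>0): P(-2)=16, P(2)=-112. Local minima of Q: Q(-2)=-304, Q(4)=128.
So the global minimum of J is P(2) + Q(-2) − 4 = -112 − 304 − 4 = -420, attained at (2, -2).

(2, -2)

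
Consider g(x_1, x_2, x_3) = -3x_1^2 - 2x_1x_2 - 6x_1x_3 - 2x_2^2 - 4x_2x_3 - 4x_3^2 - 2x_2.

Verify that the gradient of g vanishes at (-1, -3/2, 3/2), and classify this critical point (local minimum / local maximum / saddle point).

local maximum

∇g = (-6x_1 - 2x_2 - 6x_3, -2x_1 - 4x_2 - 4x_3 - 2, -6x_1 - 4x_2 - 8x_3); substituting (-1, -3/2, 3/2) gives ∇g = (0, 0, 0), so (-1, -3/2, 3/2) is indeed a critical point.
The Hessian is constant: H = [[-6, -2, -6], [-2, -4, -4], [-6, -4, -8]].
Leading principal minors: Δ₁ = -6, Δ₂ = 20, Δ₃ = -16.
The minors alternate sign starting negative (−, +, −), so H is negative definite: a local maximum.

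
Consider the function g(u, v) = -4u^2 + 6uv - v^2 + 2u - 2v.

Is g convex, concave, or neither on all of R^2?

g is quadratic, so its Hessian is the constant matrix H = [[-8, 6], [6, -2]].
det(H) = -20, tr(H) = -10.
det(H) < 0, so H is indefinite: neither convex nor concave.

neither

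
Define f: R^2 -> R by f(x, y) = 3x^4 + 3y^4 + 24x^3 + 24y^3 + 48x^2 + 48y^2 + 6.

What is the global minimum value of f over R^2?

f(x,y) separates as P(x) + Q(y) + 6, so its minimum is min P + min Q + 6.
P'(x) = 12x(x + 2)(x + 4) vanishes at x ∈ {-4, -2, 0}; Q'(y) = 12y(y + 2)(y + 4) vanishes at y ∈ {-4, -2, 0}.
Local minima of P (where P''>0): P(-4)=0, P(0)=0. Local minima of Q: Q(-4)=0, Q(0)=0.
So the global minimum of f is P(-4) + Q(-4) + 6 = 0 + 0 + 6 = 6, attained at (-4, -4).

6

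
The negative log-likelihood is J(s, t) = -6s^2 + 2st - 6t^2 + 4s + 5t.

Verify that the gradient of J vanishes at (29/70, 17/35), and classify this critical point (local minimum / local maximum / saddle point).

∇J = (-12s + 2t + 4, 2s - 12t + 5); substituting (29/70, 17/35) gives ∇J = (0, 0), so (29/70, 17/35) is indeed a critical point.
The Hessian of J is constant: H = [[-12, 2], [2, -12]].
det(H) = (-12)·(-12) − 2² = 140.
det(H) > 0 and tr(H) = -24 < 0, so H is negative definite and the point is a local maximum.

local maximum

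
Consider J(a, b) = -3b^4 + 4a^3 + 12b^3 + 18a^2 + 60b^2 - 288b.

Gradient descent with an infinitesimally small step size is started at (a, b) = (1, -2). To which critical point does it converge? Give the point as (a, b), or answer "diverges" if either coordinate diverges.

J is separable, so gradient descent decouples: a follows -∂J/∂a, b follows -∂J/∂b.
∂J/∂a = 12a(a + 3); at a=1 this is 48, so a decreases.
∂J/∂b = -12(b - 4)(b - 2)(b + 3); at b=-2 this is -288, so b increases.
a converges to its nearest critical value 0 (a local min of the a-part); b converges to 2. The iterate converges to (0, 2).

(0, 2)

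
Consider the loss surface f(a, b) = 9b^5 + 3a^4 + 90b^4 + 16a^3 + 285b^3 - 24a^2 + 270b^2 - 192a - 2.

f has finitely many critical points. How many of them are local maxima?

f separates as a function of a plus a function of b, so ∇f=0 decouples.
∂f/∂a = 12(a - 2)(a + 2)(a + 4) = 0 at a ∈ {-4, -2, 2}; ∂f/∂b = 45b(b + 1)(b + 3)(b + 4) = 0 at b ∈ {-4, -3, -1, 0}.
The Hessian is diagonal: diag(f_aa, f_bb). Second derivatives: f_aa(-4)=144, f_aa(-2)=-96, f_aa(2)=288; f_bb(-4)=-540, f_bb(-3)=270, f_bb(-1)=-270, f_bb(0)=540.
Local maxima occur where both diagonal entries negative: (-2, -4), (-2, -1). Count: 2.

2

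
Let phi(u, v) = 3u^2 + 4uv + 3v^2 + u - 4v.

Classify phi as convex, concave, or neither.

convex

phi is quadratic, so its Hessian is the constant matrix H = [[6, 4], [4, 6]].
det(H) = 20, tr(H) = 12.
det(H) > 0 and tr(H) > 0, so H is positive definite everywhere: convex.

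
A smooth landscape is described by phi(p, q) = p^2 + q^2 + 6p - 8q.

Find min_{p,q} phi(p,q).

-25

phi(p,q) separates as A(p) + B(q), so its minimum is min A + min B.
A'(p) = 2p + 6 vanishes at p ∈ {-3}; B'(q) = 2q - 8 vanishes at q ∈ {4}.
Local minima of A (where A''>0): A(-3)=-9. Local minima of B: B(4)=-16.
So the global minimum of phi is A(-3) + B(4) = -9 − 16 = -25, attained at (-3, 4).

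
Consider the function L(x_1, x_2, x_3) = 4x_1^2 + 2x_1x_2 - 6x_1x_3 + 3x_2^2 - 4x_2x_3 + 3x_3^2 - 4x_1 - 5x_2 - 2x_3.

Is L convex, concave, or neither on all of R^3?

convex

L is quadratic, so its Hessian is the constant matrix H = [[8, 2, -6], [2, 6, -4], [-6, -4, 6]].
Leading principal minors: 8, 44, 16.
All positive ⇒ H ≻ 0 ⇒ convex.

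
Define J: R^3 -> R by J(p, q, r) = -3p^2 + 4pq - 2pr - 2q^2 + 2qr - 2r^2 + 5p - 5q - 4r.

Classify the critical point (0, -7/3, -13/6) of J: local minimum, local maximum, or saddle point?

The Hessian is constant: H = [[-6, 4, -2], [4, -4, 2], [-2, 2, -4]].
Leading principal minors: Δ₁ = -6, Δ₂ = 8, Δ₃ = -24.
The minors alternate sign starting negative (−, +, −), so H is negative definite: a local maximum.

local maximum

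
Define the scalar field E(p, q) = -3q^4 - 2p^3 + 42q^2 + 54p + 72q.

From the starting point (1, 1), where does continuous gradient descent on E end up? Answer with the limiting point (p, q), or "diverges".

(-3, -1)

E is separable, so gradient descent decouples: p follows -∂E/∂p, q follows -∂E/∂q.
∂E/∂p = -6(p - 3)(p + 3); at p=1 this is 48, so p decreases.
∂E/∂q = -12(q - 3)(q + 1)(q + 2); at q=1 this is 144, so q decreases.
p converges to its nearest critical value -3 (a local min of the p-part); q converges to -1. The iterate converges to (-3, -1).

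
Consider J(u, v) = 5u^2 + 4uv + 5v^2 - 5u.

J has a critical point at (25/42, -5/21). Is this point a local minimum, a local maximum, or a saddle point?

The Hessian of J is constant: H = [[10, 4], [4, 10]].
det(H) = 10·10 − 4² = 84.
det(H) > 0 and tr(H) = 20 > 0, so H is positive definite and the point is a local minimum.

local minimum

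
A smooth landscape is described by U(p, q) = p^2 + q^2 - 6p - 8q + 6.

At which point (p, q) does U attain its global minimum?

U(p,q) separates as A(p) + B(q) + 6, so its minimum is min A + min B + 6.
A'(p) = 2p - 6 vanishes at p ∈ {3}; B'(q) = 2q - 8 vanishes at q ∈ {4}.
Local minima of A (where A''>0): A(3)=-9. Local minima of B: B(4)=-16.
So the global minimum of U is A(3) + B(4) + 6 = -9 − 16 + 6 = -19, attained at (3, 4).

(3, 4)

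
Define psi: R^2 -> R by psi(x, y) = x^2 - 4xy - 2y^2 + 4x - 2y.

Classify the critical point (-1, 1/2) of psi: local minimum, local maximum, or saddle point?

saddle point

The Hessian of psi is constant: H = [[2, -4], [-4, -4]].
det(H) = 2·(-4) − (-4)² = -24.
Since det(H) < 0, H is indefinite and the critical point is a saddle point.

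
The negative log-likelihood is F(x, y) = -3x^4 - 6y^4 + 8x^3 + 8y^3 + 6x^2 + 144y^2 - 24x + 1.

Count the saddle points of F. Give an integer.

4

F separates as a function of x plus a function of y, so ∇F=0 decouples.
∂F/∂x = -12(x - 2)(x - 1)(x + 1) = 0 at x ∈ {-1, 1, 2}; ∂F/∂y = -24y(y - 4)(y + 3) = 0 at y ∈ {-3, 0, 4}.
The Hessian is diagonal: diag(F_xx, F_yy). Second derivatives: F_xx(-1)=-72, F_xx(1)=24, F_xx(2)=-36; F_yy(-3)=-504, F_yy(0)=288, F_yy(4)=-672.
Saddle points occur where the two diagonal entries have opposite signs: (-1, 0), (1, -3), (1, 4), (2, 0). Count: 4.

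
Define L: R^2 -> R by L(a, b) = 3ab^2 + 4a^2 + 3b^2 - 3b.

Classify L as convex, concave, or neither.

The term 3ab^2 is cubic, so the Hessian is not constant.
∂²L/∂b² = 6a + 6, which takes both signs as a varies (negative for sufficiently negative a). A diagonal entry of the Hessian changing sign means the Hessian is neither positive- nor negative-semidefinite on all of R^2.

neither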